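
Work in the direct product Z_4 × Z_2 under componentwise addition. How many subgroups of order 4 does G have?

3

|G| = 8 and 4 | 8, so subgroups of order 4 are possible by Lagrange.
The subgroups of order 4 are: {(0,0), (0,1), (2,0), (2,1)}; {(0,0), (1,0), (2,0), (3,0)}; {(0,0), (1,1), (2,0), (3,1)}.
So G has 3 subgroups of order 4.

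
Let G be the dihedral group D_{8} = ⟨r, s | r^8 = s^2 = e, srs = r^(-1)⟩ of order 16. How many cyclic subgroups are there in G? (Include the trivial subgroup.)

A cyclic subgroup of order d is generated by each of its φ(d) elements of order d, so the cyclic subgroups of order d number (#elements of order d)/φ(d).
Cyclic subgroups by order — order 1: 1; order 2: 9; order 4: 1; order 8: 1.
Total: 12.

12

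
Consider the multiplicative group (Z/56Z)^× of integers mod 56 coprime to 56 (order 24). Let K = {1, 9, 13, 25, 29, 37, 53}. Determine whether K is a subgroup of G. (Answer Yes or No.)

No

|K| = 7 does not divide |G| = 24, so by Lagrange K is not a subgroup.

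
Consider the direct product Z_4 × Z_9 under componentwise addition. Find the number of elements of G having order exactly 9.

An element (a,b) has order lcm(ord(a), ord(b)); count pairs with lcm equal to 9.
Enumerating gives 6 such elements.

6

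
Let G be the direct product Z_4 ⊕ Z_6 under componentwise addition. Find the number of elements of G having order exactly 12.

An element (a,b) has order lcm(ord(a), ord(b)); count pairs with lcm equal to 12.
Enumerating gives 8 such elements.

8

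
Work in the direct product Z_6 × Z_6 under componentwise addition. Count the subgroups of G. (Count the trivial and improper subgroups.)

|G| = 36, so by Lagrange every subgroup order divides 36. Divisors: 1, 2, 3, 4, 6, 9, 12, 18, 36.
Subgroups by order — order 1: 1; order 2: 3; order 3: 4; order 4: 1; order 6: 12; order 9: 1; order 12: 4; order 18: 3; order 36: 1.
Total: 1 + 3 + 4 + 1 + 12 + 1 + 4 + 3 + 1 = 30.

30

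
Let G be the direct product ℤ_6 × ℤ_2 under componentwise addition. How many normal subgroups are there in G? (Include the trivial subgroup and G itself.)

10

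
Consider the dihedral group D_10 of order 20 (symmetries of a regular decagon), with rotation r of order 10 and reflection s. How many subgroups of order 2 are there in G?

|G| = 20 and 2 | 20, so subgroups of order 2 are possible by Lagrange.
The subgroups of order 2 are: {e, r^2s}; {e, r^3s}; {e, r^4s}; {e, r^5}; … (11 in all).
So G has 11 subgroups of order 2.

11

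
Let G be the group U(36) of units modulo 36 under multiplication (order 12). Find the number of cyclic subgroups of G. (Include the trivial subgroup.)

8

Group the elements of G by the cyclic subgroup they generate; each cyclic subgroup of order d accounts for φ(d) elements.
Cyclic subgroups by order — order 1: 1; order 2: 3; order 3: 1; order 6: 3.
Total: 8.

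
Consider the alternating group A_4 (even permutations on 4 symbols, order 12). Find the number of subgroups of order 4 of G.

1

|G| = 12 and 4 | 12, so subgroups of order 4 are possible by Lagrange.
The subgroups of order 4 are: {e, (1 2)(3 4), (1 3)(2 4), (1 4)(2 3)}.
So G has 1 subgroup of order 4.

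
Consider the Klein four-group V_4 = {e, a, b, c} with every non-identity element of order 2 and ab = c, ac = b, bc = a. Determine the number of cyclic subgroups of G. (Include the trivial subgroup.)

Group the elements of G by the cyclic subgroup they generate; each cyclic subgroup of order d accounts for φ(d) elements.
Cyclic subgroups by order — order 1: 1; order 2: 3.
Total: 4.

4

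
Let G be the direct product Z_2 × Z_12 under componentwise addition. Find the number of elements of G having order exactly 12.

An element (a,b) has order lcm(ord(a), ord(b)); count pairs with lcm equal to 12.
Enumerating gives 8 such elements.

8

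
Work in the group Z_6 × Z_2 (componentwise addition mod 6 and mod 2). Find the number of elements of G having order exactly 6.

6

An element (a,b) has order lcm(ord(a), ord(b)); count pairs with lcm equal to 6.
Enumerating gives 6 such elements.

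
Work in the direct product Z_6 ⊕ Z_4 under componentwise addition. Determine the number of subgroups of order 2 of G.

|G| = 24 and 2 | 24, so subgroups of order 2 are possible by Lagrange.
The subgroups of order 2 are: {(0,0), (0,2)}; {(0,0), (3,0)}; {(0,0), (3,2)}.
So G has 3 subgroups of order 2.

3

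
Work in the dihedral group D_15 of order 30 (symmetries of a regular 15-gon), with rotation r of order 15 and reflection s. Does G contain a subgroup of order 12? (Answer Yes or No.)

No

12 does not divide |G| = 30, so by Lagrange no subgroup of order 12 exists.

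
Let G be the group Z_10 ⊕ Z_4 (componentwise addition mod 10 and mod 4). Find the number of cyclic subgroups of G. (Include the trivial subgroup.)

Group the elements of G by the cyclic subgroup they generate; each cyclic subgroup of order d accounts for φ(d) elements.
Cyclic subgroups by order — order 1: 1; order 2: 3; order 4: 2; order 5: 1; order 10: 3; order 20: 2.
Total: 12.

12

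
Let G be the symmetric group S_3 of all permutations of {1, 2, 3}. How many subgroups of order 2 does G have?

|G| = 6 and 2 | 6, so subgroups of order 2 are possible by Lagrange.
The subgroups of order 2 are: {e, (1 2)}; {e, (1 3)}; {e, (2 3)}.
So G has 3 subgroups of order 2.

3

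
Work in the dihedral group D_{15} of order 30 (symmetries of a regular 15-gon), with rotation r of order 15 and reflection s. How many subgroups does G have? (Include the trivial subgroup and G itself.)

|G| = 30, so by Lagrange every subgroup order divides 30. Divisors: 1, 2, 3, 5, 6, 10, 15, 30.
Subgroups by order — order 1: 1; order 2: 15; order 3: 1; order 5: 1; order 6: 5; order 10: 3; order 15: 1; order 30: 1.
Total: 1 + 15 + 1 + 1 + 5 + 3 + 1 + 1 = 28.

28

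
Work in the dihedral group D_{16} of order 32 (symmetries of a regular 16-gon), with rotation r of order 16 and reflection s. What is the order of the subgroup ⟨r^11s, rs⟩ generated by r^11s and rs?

16

|⟨r^11s⟩| = 2 and |⟨rs⟩| = 2, so |H| is a multiple of lcm(2, 2) = 2 and divides |G| = 32.
Closing under the operation: H = {e, r^2, r^4, r^6, r^8, r^10, r^12, r^14, rs, r^3s, r^5s, r^7s, r^9s, r^11s, r^13s, r^15s}, so |H| = 16.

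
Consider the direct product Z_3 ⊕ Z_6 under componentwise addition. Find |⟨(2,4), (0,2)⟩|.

9

|⟨(2,4)⟩| = 3 and |⟨(0,2)⟩| = 3, so |H| is a multiple of lcm(3, 3) = 3 and divides |G| = 18.
Closing under the operation: H = {(0,0), (0,2), (0,4), (1,0), (1,2), (1,4), (2,0), (2,2), (2,4)}, so |H| = 9.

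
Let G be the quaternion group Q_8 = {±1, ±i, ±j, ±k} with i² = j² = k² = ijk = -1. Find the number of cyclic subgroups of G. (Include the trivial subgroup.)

5

Each element a generates a cyclic subgroup ⟨a⟩; distinct elements may generate the same one (a cyclic group of order d has φ(d) generators).
Cyclic subgroups by order — order 1: 1; order 2: 1; order 4: 3.
Total: 5.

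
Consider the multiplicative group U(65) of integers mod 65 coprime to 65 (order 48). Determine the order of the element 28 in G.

Compute successive powers of 28 mod 65: 28, 4, 47, 16, 58, 64, 37, 61, …; 28^12 ≡ 1 (mod 65).
So |⟨28⟩| = 12.

12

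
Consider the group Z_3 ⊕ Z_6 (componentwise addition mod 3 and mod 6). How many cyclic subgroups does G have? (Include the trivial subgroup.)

10

Each element a generates a cyclic subgroup ⟨a⟩; distinct elements may generate the same one (a cyclic group of order d has φ(d) generators).
Cyclic subgroups by order — order 1: 1; order 2: 1; order 3: 4; order 6: 4.
Total: 10.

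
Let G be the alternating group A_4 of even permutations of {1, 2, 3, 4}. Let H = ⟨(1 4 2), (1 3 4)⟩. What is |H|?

|⟨(1 4 2)⟩| = 3 and |⟨(1 3 4)⟩| = 3, so |H| is a multiple of lcm(3, 3) = 3 and divides |G| = 12.
Closing {(1 4 2), (1 3 4)} under the group operation gives all of G, so |H| = 12.

12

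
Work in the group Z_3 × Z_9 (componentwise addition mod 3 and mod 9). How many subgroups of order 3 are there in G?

|G| = 27 and 3 | 27, so subgroups of order 3 are possible by Lagrange.
The subgroups of order 3 are: {(0,0), (0,3), (0,6)}; {(0,0), (1,0), (2,0)}; {(0,0), (1,3), (2,6)}; {(0,0), (1,6), (2,3)}.
So G has 4 subgroups of order 3.

4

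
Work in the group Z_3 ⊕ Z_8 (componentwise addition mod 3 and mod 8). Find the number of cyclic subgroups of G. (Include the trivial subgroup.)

8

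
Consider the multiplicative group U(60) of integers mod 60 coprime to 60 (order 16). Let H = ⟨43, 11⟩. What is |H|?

8

|⟨43⟩| = 4 and |⟨11⟩| = 2, so |H| is a multiple of lcm(4, 2) = 4 and divides |G| = 16.
Closing under the operation: H = {1, 7, 11, 17, 43, 49, 53, 59}, so |H| = 8.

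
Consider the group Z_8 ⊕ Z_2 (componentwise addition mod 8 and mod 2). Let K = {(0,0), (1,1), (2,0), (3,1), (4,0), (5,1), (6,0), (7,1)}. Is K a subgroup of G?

|K| = 8 divides |G| = 16, consistent with Lagrange.
K contains the identity, every element's inverse is in K, and K is closed under +: it is a subgroup.
In fact K = ⟨(7,1)⟩.

Yes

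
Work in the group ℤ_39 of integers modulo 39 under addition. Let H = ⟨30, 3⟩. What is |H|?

13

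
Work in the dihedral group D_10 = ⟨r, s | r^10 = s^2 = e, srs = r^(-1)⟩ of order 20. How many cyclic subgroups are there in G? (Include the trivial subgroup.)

Each element a generates a cyclic subgroup ⟨a⟩; distinct elements may generate the same one (a cyclic group of order d has φ(d) generators).
Cyclic subgroups by order — order 1: 1; order 2: 11; order 5: 1; order 10: 1.
Total: 14.

14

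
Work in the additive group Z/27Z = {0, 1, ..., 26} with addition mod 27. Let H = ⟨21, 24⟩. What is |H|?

|⟨21⟩| = 9 and |⟨24⟩| = 9, so |H| is a multiple of lcm(9, 9) = 9 and divides |G| = 27.
Closing under the operation: H = {0, 3, 6, 9, 12, 15, 18, 21, 24}, so |H| = 9.

9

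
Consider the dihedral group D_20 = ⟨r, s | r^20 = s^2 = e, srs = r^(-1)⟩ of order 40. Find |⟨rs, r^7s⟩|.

|⟨rs⟩| = 2 and |⟨r^7s⟩| = 2, so |H| is a multiple of lcm(2, 2) = 2 and divides |G| = 40.
Closing under the operation: H = {e, r^2, r^4, r^6, r^8, r^10, r^12, r^14, r^16, r^18, rs, r^3s, r^5s, r^7s, r^9s, r^11s, r^13s, r^15s, r^17s, r^19s}, so |H| = 20.

20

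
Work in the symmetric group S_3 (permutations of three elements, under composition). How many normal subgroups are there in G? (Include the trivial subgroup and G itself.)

G has 6 subgroups. Checking conjugation-invariance by order — order 1: 1/1 normal; order 2: 0/3 normal; order 3: 1/1 normal; order 6: 1/1 normal.
Total normal subgroups: 3.

3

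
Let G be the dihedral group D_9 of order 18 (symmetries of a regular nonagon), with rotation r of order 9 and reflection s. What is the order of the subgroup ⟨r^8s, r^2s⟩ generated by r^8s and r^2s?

6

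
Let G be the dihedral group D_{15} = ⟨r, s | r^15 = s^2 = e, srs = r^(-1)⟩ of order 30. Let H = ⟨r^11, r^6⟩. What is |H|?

15

|⟨r^11⟩| = 15 and |⟨r^6⟩| = 5, so |H| is a multiple of lcm(15, 5) = 15 and divides |G| = 30.
Closing under the operation: H = {e, r, r^2, r^3, r^4, r^5, r^6, r^7, r^8, r^9, r^10, r^11, r^12, r^13, r^14}, so |H| = 15.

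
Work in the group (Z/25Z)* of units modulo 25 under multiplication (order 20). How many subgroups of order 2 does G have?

|G| = 20 and 2 | 20, so subgroups of order 2 are possible by Lagrange.
The subgroups of order 2 are: {1, 24}.
So G has 1 subgroup of order 2.

1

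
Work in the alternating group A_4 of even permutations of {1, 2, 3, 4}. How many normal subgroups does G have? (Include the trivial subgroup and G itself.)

G has 10 subgroups. Checking conjugation-invariance by order — order 1: 1/1 normal; order 2: 0/3 normal; order 3: 0/4 normal; order 4: 1/1 normal; order 12: 1/1 normal.
Total normal subgroups: 3.

3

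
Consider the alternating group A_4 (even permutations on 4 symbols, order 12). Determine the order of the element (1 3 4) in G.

Computing powers of (1 3 4): the smallest k with ((1 3 4))^k = e is k = 3.

3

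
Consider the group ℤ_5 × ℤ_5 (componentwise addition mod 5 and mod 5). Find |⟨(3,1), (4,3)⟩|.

|⟨(3,1)⟩| = 5 and |⟨(4,3)⟩| = 5, so |H| is a multiple of lcm(5, 5) = 5 and divides |G| = 25.
Closing under the operation: H = {(0,0), (1,2), (2,4), (3,1), (4,3)}, so |H| = 5.

5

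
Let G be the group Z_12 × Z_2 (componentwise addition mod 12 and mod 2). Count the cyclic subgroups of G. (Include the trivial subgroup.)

Each element a generates a cyclic subgroup ⟨a⟩; distinct elements may generate the same one (a cyclic group of order d has φ(d) generators).
Cyclic subgroups by order — order 1: 1; order 2: 3; order 3: 1; order 4: 2; order 6: 3; order 12: 2.
Total: 12.

12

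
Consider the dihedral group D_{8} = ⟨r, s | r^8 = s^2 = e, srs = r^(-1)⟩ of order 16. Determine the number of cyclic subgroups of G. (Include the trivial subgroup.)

A cyclic subgroup of order d is generated by each of its φ(d) elements of order d, so the cyclic subgroups of order d number (#elements of order d)/φ(d).
Cyclic subgroups by order — order 1: 1; order 2: 9; order 4: 1; order 8: 1.
Total: 12.

12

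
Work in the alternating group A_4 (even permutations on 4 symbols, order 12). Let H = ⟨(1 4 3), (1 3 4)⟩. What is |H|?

3

|⟨(1 4 3)⟩| = 3 and |⟨(1 3 4)⟩| = 3, so |H| is a multiple of lcm(3, 3) = 3 and divides |G| = 12.
Closing under the operation: H = {e, (1 3 4), (1 4 3)}, so |H| = 3.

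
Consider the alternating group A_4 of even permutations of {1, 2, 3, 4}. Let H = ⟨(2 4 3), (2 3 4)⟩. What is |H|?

3

|⟨(2 4 3)⟩| = 3 and |⟨(2 3 4)⟩| = 3, so |H| is a multiple of lcm(3, 3) = 3 and divides |G| = 12.
Closing under the operation: H = {e, (2 3 4), (2 4 3)}, so |H| = 3.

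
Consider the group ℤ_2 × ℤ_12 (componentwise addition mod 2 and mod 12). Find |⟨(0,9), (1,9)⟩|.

8

|⟨(0,9)⟩| = 4 and |⟨(1,9)⟩| = 4, so |H| is a multiple of lcm(4, 4) = 4 and divides |G| = 24.
Closing under the operation: H = {(0,0), (0,3), (0,6), (0,9), (1,0), (1,3), (1,6), (1,9)}, so |H| = 8.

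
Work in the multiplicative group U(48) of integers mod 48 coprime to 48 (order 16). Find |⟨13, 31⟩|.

|⟨13⟩| = 4 and |⟨31⟩| = 2, so |H| is a multiple of lcm(4, 2) = 4 and divides |G| = 16.
Closing under the operation: H = {1, 7, 13, 19, 25, 31, 37, 43}, so |H| = 8.

8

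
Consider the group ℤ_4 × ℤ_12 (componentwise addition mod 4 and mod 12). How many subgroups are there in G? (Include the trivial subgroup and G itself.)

|G| = 48, so by Lagrange every subgroup order divides 48. Divisors: 1, 2, 3, 4, 6, 8, 12, 16, 24, 48.
Subgroups by order — order 1: 1; order 2: 3; order 3: 1; order 4: 7; order 6: 3; order 8: 3; order 12: 7; order 16: 1; order 24: 3; order 48: 1.
Total: 1 + 3 + 1 + 7 + 3 + 3 + 7 + 1 + 3 + 1 = 30.

30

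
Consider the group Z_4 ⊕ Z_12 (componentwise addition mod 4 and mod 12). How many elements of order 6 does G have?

An element (a,b) has order lcm(ord(a), ord(b)); count pairs with lcm equal to 6.
Enumerating gives 6 such elements.

6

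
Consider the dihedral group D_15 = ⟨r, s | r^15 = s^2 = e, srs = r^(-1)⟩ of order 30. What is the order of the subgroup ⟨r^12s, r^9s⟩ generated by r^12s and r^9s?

10

|⟨r^12s⟩| = 2 and |⟨r^9s⟩| = 2, so |H| is a multiple of lcm(2, 2) = 2 and divides |G| = 30.
Closing under the operation: H = {e, r^3, r^6, r^9, r^12, s, r^3s, r^6s, r^9s, r^12s}, so |H| = 10.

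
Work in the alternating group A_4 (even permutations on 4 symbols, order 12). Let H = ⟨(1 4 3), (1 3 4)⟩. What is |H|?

3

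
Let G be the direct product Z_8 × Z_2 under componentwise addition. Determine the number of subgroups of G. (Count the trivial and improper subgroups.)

11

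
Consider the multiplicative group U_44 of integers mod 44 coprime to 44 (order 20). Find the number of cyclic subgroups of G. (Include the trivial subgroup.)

A cyclic subgroup of order d is generated by each of its φ(d) elements of order d, so the cyclic subgroups of order d number (#elements of order d)/φ(d).
Cyclic subgroups by order — order 1: 1; order 2: 3; order 5: 1; order 10: 3.
Total: 8.

8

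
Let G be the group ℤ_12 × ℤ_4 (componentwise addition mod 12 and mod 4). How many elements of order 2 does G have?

An element (a,b) has order lcm(ord(a), ord(b)); count pairs with lcm equal to 2.
Enumerating gives 3 such elements.

3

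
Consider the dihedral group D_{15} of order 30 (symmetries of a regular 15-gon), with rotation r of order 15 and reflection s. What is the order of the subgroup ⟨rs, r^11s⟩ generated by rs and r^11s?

6

|⟨rs⟩| = 2 and |⟨r^11s⟩| = 2, so |H| is a multiple of lcm(2, 2) = 2 and divides |G| = 30.
Closing under the operation: H = {e, r^5, r^10, rs, r^6s, r^11s}, so |H| = 6.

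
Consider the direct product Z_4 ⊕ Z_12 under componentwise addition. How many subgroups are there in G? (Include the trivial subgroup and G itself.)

30

|G| = 48, so by Lagrange every subgroup order divides 48. Divisors: 1, 2, 3, 4, 6, 8, 12, 16, 24, 48.
Subgroups by order — order 1: 1; order 2: 3; order 3: 1; order 4: 7; order 6: 3; order 8: 3; order 12: 7; order 16: 1; order 24: 3; order 48: 1.
Total: 1 + 3 + 1 + 7 + 3 + 3 + 7 + 1 + 3 + 1 = 30.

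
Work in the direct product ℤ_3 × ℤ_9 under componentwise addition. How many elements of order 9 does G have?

18

An element (a,b) has order lcm(ord(a), ord(b)); count pairs with lcm equal to 9.
Enumerating gives 18 such elements.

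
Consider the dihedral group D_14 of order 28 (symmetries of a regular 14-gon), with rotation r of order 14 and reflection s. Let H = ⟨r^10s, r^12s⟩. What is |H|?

14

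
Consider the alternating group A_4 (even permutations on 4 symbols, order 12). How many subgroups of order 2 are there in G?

3

|G| = 12 and 2 | 12, so subgroups of order 2 are possible by Lagrange.
The subgroups of order 2 are: {e, (1 2)(3 4)}; {e, (1 3)(2 4)}; {e, (1 4)(2 3)}.
So G has 3 subgroups of order 2.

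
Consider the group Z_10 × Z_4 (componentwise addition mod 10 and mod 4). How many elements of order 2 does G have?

An element (a,b) has order lcm(ord(a), ord(b)); count pairs with lcm equal to 2.
Enumerating gives 3 such elements.

3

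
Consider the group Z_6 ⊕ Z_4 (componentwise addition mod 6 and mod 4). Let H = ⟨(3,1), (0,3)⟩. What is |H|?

8

|⟨(3,1)⟩| = 4 and |⟨(0,3)⟩| = 4, so |H| is a multiple of lcm(4, 4) = 4 and divides |G| = 24.
Closing under the operation: H = {(0,0), (0,1), (0,2), (0,3), (3,0), (3,1), (3,2), (3,3)}, so |H| = 8.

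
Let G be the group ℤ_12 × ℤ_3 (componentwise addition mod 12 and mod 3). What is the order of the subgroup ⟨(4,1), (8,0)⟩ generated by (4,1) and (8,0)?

|⟨(4,1)⟩| = 3 and |⟨(8,0)⟩| = 3, so |H| is a multiple of lcm(3, 3) = 3 and divides |G| = 36.
Closing under the operation: H = {(0,0), (0,1), (0,2), (4,0), (4,1), (4,2), (8,0), (8,1), (8,2)}, so |H| = 9.

9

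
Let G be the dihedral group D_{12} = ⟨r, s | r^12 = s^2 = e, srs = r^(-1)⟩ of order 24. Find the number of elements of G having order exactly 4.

The elements of order 4 are: r^3, r^9.
That's 2.

2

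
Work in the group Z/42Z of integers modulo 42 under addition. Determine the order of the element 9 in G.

14

In Z/42Z, the order of an element a is n/gcd(a, n).
gcd(9, 42) = 3, so |⟨9⟩| = 42/3 = 14.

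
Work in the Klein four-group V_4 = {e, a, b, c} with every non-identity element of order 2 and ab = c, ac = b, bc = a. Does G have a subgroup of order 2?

2 | 4. A subgroup of order 2 is {e, a}.

Yes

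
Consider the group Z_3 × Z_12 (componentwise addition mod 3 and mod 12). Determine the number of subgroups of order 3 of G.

|G| = 36 and 3 | 36, so subgroups of order 3 are possible by Lagrange.
The subgroups of order 3 are: {(0,0), (0,4), (0,8)}; {(0,0), (1,0), (2,0)}; {(0,0), (1,4), (2,8)}; {(0,0), (1,8), (2,4)}.
So G has 4 subgroups of order 3.

4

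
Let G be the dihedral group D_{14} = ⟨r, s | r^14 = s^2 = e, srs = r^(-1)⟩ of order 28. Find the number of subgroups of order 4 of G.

7

|G| = 28 and 4 | 28, so subgroups of order 4 are possible by Lagrange.
The subgroups of order 4 are: {e, r^7, r^3s, r^10s}; {e, r^7, r^4s, r^11s}; {e, r^7, r^5s, r^12s}; {e, r^7, r^6s, r^13s}; … (7 in all).
So G has 7 subgroups of order 4.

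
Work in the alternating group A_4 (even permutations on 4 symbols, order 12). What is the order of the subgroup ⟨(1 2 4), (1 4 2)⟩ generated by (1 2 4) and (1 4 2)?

3

|⟨(1 2 4)⟩| = 3 and |⟨(1 4 2)⟩| = 3, so |H| is a multiple of lcm(3, 3) = 3 and divides |G| = 12.
Closing under the operation: H = {e, (1 2 4), (1 4 2)}, so |H| = 3.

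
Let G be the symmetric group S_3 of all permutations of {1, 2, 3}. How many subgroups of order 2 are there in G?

3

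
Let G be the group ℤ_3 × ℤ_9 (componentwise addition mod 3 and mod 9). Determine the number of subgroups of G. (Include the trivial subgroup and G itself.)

|G| = 27, so by Lagrange every subgroup order divides 27. Divisors: 1, 3, 9, 27.
Subgroups by order — order 1: 1; order 3: 4; order 9: 4; order 27: 1.
Total: 1 + 4 + 4 + 1 = 10.

10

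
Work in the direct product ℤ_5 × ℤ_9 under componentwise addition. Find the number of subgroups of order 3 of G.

1

|G| = 45 and 3 | 45, so subgroups of order 3 are possible by Lagrange.
The subgroups of order 3 are: {(0,0), (0,3), (0,6)}.
So G has 1 subgroup of order 3.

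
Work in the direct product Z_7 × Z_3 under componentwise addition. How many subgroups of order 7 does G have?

|G| = 21 and 7 | 21, so subgroups of order 7 are possible by Lagrange.
The subgroups of order 7 are: {(0,0), (1,0), (2,0), (3,0), (4,0), (5,0), (6,0)}.
So G has 1 subgroup of order 7.

1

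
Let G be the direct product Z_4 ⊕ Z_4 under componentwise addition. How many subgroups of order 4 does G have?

7

|G| = 16 and 4 | 16, so subgroups of order 4 are possible by Lagrange.
The subgroups of order 4 are: {(0,0), (0,1), (0,2), (0,3)}; {(0,0), (0,2), (2,0), (2,2)}; {(0,0), (0,2), (2,1), (2,3)}; {(0,0), (1,0), (2,0), (3,0)}; … (7 in all).
So G has 7 subgroups of order 4.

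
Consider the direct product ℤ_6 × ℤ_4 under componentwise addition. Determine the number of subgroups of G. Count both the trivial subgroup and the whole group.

|G| = 24, so by Lagrange every subgroup order divides 24. Divisors: 1, 2, 3, 4, 6, 8, 12, 24.
Subgroups by order — order 1: 1; order 2: 3; order 3: 1; order 4: 3; order 6: 3; order 8: 1; order 12: 3; order 24: 1.
Total: 1 + 3 + 1 + 3 + 3 + 1 + 3 + 1 = 16.

16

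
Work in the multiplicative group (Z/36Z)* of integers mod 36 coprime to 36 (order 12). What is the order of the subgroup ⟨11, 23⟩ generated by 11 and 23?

|⟨11⟩| = 6 and |⟨23⟩| = 6, so |H| is a multiple of lcm(6, 6) = 6 and divides |G| = 12.
Closing under the operation: H = {1, 11, 13, 23, 25, 35}, so |H| = 6.

6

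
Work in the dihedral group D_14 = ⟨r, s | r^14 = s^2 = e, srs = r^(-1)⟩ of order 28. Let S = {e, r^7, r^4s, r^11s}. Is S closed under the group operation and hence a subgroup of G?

|S| = 4 divides |G| = 28, consistent with Lagrange.
S contains the identity, every element's inverse is in S, and S is closed under ·: it is a subgroup.

Yes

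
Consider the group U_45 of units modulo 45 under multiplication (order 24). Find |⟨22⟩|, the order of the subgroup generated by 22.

Compute successive powers of 22 mod 45: 22, 34, 28, 31, 7, 19, 13, 16, …; 22^12 ≡ 1 (mod 45).
So |⟨22⟩| = 12.

12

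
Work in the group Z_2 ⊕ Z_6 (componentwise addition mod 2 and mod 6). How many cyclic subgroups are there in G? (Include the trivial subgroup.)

8

Each element a generates a cyclic subgroup ⟨a⟩; distinct elements may generate the same one (a cyclic group of order d has φ(d) generators).
Cyclic subgroups by order — order 1: 1; order 2: 3; order 3: 1; order 6: 3.
Total: 8.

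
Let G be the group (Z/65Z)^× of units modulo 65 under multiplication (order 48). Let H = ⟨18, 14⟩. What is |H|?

8

|⟨18⟩| = 4 and |⟨14⟩| = 2, so |H| is a multiple of lcm(4, 2) = 4 and divides |G| = 48.
Closing under the operation: H = {1, 8, 14, 18, 47, 51, 57, 64}, so |H| = 8.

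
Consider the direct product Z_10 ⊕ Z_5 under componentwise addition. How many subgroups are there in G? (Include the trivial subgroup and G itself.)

16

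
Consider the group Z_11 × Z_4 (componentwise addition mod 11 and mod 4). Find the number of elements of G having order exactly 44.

20

An element (a,b) has order lcm(ord(a), ord(b)); count pairs with lcm equal to 44.
Enumerating gives 20 such elements.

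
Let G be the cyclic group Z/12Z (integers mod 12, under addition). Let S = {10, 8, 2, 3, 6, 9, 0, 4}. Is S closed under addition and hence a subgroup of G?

|S| = 8 does not divide |G| = 12, so by Lagrange S is not a subgroup.

No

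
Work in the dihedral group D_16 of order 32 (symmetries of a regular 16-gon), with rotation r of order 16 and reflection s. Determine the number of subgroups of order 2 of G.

17

|G| = 32 and 2 | 32, so subgroups of order 2 are possible by Lagrange.
The subgroups of order 2 are: {e, r^10s}; {e, r^11s}; {e, r^12s}; {e, r^13s}; … (17 in all).
So G has 17 subgroups of order 2.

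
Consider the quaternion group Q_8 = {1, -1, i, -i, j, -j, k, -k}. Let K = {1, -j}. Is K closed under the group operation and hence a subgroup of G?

No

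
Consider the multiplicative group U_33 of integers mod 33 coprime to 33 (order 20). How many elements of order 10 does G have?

12

Enumerating element orders in G gives 12 elements of order 10.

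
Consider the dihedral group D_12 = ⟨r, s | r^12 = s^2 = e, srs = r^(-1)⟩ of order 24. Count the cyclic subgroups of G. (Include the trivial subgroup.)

Each element a generates a cyclic subgroup ⟨a⟩; distinct elements may generate the same one (a cyclic group of order d has φ(d) generators).
Cyclic subgroups by order — order 1: 1; order 2: 13; order 3: 1; order 4: 1; order 6: 1; order 12: 1.
Total: 18.

18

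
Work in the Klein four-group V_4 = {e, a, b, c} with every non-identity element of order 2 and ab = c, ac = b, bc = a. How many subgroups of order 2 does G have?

3

|G| = 4 and 2 | 4, so subgroups of order 2 are possible by Lagrange.
The subgroups of order 2 are: {e, a}; {e, b}; {e, c}.
So G has 3 subgroups of order 2.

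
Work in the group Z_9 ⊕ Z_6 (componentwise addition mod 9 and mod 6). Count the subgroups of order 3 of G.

|G| = 54 and 3 | 54, so subgroups of order 3 are possible by Lagrange.
The subgroups of order 3 are: {(0,0), (0,2), (0,4)}; {(0,0), (3,0), (6,0)}; {(0,0), (3,2), (6,4)}; {(0,0), (3,4), (6,2)}.
So G has 4 subgroups of order 3.

4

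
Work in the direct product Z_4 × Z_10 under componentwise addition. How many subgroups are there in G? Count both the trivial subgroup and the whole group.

16

|G| = 40, so by Lagrange every subgroup order divides 40. Divisors: 1, 2, 4, 5, 8, 10, 20, 40.
Subgroups by order — order 1: 1; order 2: 3; order 4: 3; order 5: 1; order 8: 1; order 10: 3; order 20: 3; order 40: 1.
Total: 1 + 3 + 3 + 1 + 1 + 3 + 3 + 1 = 16.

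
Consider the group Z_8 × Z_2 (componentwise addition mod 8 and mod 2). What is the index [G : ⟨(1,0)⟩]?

2

|⟨(1,0)⟩| = 8 and |G| = 16.
By Lagrange, [G : H] = |G|/|H| = 16/8 = 2.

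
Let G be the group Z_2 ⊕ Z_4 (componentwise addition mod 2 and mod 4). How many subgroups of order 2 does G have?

3

|G| = 8 and 2 | 8, so subgroups of order 2 are possible by Lagrange.
The subgroups of order 2 are: {(0,0), (0,2)}; {(0,0), (1,0)}; {(0,0), (1,2)}.
So G has 3 subgroups of order 2.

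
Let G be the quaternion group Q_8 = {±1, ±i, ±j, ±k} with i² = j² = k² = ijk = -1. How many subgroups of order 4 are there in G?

|G| = 8 and 4 | 8, so subgroups of order 4 are possible by Lagrange.
The subgroups of order 4 are: {1, -1, i, -i}; {1, -1, j, -j}; {1, -1, k, -k}.
So G has 3 subgroups of order 4.

3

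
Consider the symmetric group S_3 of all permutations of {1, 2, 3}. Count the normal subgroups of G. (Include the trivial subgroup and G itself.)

3

G has 6 subgroups. Checking conjugation-invariance by order — order 1: 1/1 normal; order 2: 0/3 normal; order 3: 1/1 normal; order 6: 1/1 normal.
Total normal subgroups: 3.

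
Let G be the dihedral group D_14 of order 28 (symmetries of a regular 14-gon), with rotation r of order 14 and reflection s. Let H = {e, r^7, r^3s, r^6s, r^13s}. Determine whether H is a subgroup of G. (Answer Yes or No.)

|H| = 5 does not divide |G| = 28, so by Lagrange H is not a subgroup.

No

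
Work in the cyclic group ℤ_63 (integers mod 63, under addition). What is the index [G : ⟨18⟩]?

9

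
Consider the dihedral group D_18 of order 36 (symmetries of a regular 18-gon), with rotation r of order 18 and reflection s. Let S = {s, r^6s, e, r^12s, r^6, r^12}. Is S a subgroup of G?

Yes

|S| = 6 divides |G| = 36, consistent with Lagrange.
S contains the identity, every element's inverse is in S, and S is closed under ·: it is a subgroup.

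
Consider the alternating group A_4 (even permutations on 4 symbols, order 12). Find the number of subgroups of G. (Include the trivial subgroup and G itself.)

10

|G| = 12, so by Lagrange every subgroup order divides 12. Divisors: 1, 2, 3, 4, 6, 12.
Subgroups by order — order 1: 1; order 2: 3; order 3: 4; order 4: 1; order 6: 0; order 12: 1.
Total: 1 + 3 + 4 + 1 + 0 + 1 = 10.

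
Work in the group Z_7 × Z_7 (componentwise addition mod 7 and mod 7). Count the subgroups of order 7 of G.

|G| = 49 and 7 | 49, so subgroups of order 7 are possible by Lagrange.
The subgroups of order 7 are: {(0,0), (0,1), (0,2), (0,3), (0,4), (0,5), (0,6)}; {(0,0), (1,0), (2,0), (3,0), (4,0), (5,0), (6,0)}; {(0,0), (1,1), (2,2), (3,3), (4,4), (5,5), (6,6)}; {(0,0), (1,2), (2,4), (3,6), (4,1), (5,3), (6,5)}; … (8 in all).
So G has 8 subgroups of order 7.

8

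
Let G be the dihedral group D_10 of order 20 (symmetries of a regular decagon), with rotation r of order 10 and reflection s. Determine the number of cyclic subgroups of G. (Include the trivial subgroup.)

Group the elements of G by the cyclic subgroup they generate; each cyclic subgroup of order d accounts for φ(d) elements.
Cyclic subgroups by order — order 1: 1; order 2: 11; order 5: 1; order 10: 1.
Total: 14.

14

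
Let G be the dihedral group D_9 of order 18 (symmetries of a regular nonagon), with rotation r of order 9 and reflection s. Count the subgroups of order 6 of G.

3

|G| = 18 and 6 | 18, so subgroups of order 6 are possible by Lagrange.
The subgroups of order 6 are: {e, r^3, r^6, r^2s, r^5s, r^8s}; {e, r^3, r^6, s, r^3s, r^6s}; {e, r^3, r^6, rs, r^4s, r^7s}.
So G has 3 subgroups of order 6.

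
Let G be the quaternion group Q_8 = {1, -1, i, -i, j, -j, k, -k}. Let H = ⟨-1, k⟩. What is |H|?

|⟨-1⟩| = 2 and |⟨k⟩| = 4, so |H| is a multiple of lcm(2, 4) = 4 and divides |G| = 8.
Closing under the operation: H = {1, -1, k, -k}, so |H| = 4.

4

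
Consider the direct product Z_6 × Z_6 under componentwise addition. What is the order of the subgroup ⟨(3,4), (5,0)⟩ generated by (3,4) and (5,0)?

18

|⟨(3,4)⟩| = 6 and |⟨(5,0)⟩| = 6, so |H| is a multiple of lcm(6, 6) = 6 and divides |G| = 36.
Closing under the operation: H = {(0,0), (0,2), (0,4), (1,0), (1,2), (1,4), (2,0), (2,2), (2,4), (3,0), (3,2), (3,4), (4,0), (4,2), (4,4), (5,0), (5,2), (5,4)}, so |H| = 18.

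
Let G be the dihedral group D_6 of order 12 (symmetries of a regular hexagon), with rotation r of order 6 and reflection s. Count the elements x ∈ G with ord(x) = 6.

2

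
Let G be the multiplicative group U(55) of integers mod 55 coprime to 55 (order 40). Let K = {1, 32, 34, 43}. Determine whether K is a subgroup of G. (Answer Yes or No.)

Yes

|K| = 4 divides |G| = 40, consistent with Lagrange.
K contains the identity, every element's inverse is in K, and K is closed under ·: it is a subgroup.
In fact K = ⟨32⟩.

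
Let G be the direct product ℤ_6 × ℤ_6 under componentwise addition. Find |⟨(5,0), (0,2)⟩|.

|⟨(5,0)⟩| = 6 and |⟨(0,2)⟩| = 3, so |H| is a multiple of lcm(6, 3) = 6 and divides |G| = 36.
Closing under the operation: H = {(0,0), (0,2), (0,4), (1,0), (1,2), (1,4), (2,0), (2,2), (2,4), (3,0), (3,2), (3,4), (4,0), (4,2), (4,4), (5,0), (5,2), (5,4)}, so |H| = 18.

18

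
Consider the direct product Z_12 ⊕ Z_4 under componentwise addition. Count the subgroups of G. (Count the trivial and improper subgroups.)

30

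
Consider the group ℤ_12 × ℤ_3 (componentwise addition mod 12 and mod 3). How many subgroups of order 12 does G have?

|G| = 36 and 12 | 36, so subgroups of order 12 are possible by Lagrange.
The subgroups of order 12 are: {(0,0), (0,1), (0,2), (3,0), (3,1), (3,2), (6,0), (6,1), (6,2), (9,0), (9,1), (9,2)}; {(0,0), (1,0), (2,0), (3,0), (4,0), (5,0), (6,0), (7,0), (8,0), (9,0), (10,0), (11,0)}; {(0,0), (1,1), (2,2), (3,0), (4,1), (5,2), (6,0), (7,1), (8,2), (9,0), (10,1), (11,2)}; {(0,0), (1,2), (2,1), (3,0), (4,2), (5,1), (6,0), (7,2), (8,1), (9,0), (10,2), (11,1)}.
So G has 4 subgroups of order 12.

4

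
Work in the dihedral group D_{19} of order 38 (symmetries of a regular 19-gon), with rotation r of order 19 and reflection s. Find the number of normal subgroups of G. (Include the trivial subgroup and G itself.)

G has 22 subgroups. Checking conjugation-invariance by order — order 1: 1/1 normal; order 2: 0/19 normal; order 19: 1/1 normal; order 38: 1/1 normal.
Total normal subgroups: 3.

3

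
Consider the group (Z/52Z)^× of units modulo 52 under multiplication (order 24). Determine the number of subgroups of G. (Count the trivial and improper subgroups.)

16

|G| = 24, so by Lagrange every subgroup order divides 24. Divisors: 1, 2, 3, 4, 6, 8, 12, 24.
Subgroups by order — order 1: 1; order 2: 3; order 3: 1; order 4: 3; order 6: 3; order 8: 1; order 12: 3; order 24: 1.
Total: 1 + 3 + 1 + 3 + 3 + 1 + 3 + 1 = 16.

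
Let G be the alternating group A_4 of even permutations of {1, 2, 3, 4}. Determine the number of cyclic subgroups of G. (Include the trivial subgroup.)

8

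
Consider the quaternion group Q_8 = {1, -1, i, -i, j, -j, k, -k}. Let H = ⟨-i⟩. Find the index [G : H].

2

|⟨-i⟩| = 4 and |G| = 8.
By Lagrange, [G : H] = |G|/|H| = 8/4 = 2.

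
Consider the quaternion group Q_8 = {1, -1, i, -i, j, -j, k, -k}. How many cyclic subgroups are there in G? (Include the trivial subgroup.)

Each element a generates a cyclic subgroup ⟨a⟩; distinct elements may generate the same one (a cyclic group of order d has φ(d) generators).
Cyclic subgroups by order — order 1: 1; order 2: 1; order 4: 3.
Total: 5.

5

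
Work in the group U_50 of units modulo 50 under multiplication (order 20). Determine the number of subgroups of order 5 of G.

1

|G| = 20 and 5 | 20, so subgroups of order 5 are possible by Lagrange.
The subgroups of order 5 are: {1, 11, 21, 31, 41}.
So G has 1 subgroup of order 5.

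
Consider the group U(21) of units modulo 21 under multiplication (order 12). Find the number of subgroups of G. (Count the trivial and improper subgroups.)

|G| = 12, so by Lagrange every subgroup order divides 12. Divisors: 1, 2, 3, 4, 6, 12.
Subgroups by order — order 1: 1; order 2: 3; order 3: 1; order 4: 1; order 6: 3; order 12: 1.
Total: 1 + 3 + 1 + 1 + 3 + 1 = 10.

10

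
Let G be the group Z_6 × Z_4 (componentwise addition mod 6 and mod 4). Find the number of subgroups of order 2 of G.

3

|G| = 24 and 2 | 24, so subgroups of order 2 are possible by Lagrange.
The subgroups of order 2 are: {(0,0), (0,2)}; {(0,0), (3,0)}; {(0,0), (3,2)}.
So G has 3 subgroups of order 2.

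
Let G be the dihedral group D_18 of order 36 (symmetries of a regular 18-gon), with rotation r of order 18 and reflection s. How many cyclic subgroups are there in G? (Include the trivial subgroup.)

24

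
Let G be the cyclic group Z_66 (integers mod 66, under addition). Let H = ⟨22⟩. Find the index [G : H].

|⟨22⟩| = 3 and |G| = 66.
By Lagrange, [G : H] = |G|/|H| = 66/3 = 22.

22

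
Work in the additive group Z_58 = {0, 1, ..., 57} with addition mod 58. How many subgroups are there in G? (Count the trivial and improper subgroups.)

4

Subgroups of the cyclic group Z_58 correspond bijectively to divisors of 58.
Divisors of 58: 1, 2, 29, 58.
So Z_58 has 4 subgroups.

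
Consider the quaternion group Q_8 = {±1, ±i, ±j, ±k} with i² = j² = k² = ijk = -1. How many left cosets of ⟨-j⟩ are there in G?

2

|⟨-j⟩| = 4 and |G| = 8.
By Lagrange, [G : H] = |G|/|H| = 8/4 = 2.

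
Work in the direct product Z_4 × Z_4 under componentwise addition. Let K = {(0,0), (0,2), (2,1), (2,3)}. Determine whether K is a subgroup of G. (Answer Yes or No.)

|K| = 4 divides |G| = 16, consistent with Lagrange.
K contains the identity, every element's inverse is in K, and K is closed under +: it is a subgroup.
In fact K = ⟨(2,3)⟩.

Yes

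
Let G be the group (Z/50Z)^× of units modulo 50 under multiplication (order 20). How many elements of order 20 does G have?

The elements of order 20 are: 3, 13, 17, 23, 27, 33, 37, 47.
That's 8.

8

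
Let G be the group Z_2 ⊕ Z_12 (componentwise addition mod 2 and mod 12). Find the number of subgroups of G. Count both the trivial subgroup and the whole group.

|G| = 24, so by Lagrange every subgroup order divides 24. Divisors: 1, 2, 3, 4, 6, 8, 12, 24.
Subgroups by order — order 1: 1; order 2: 3; order 3: 1; order 4: 3; order 6: 3; order 8: 1; order 12: 3; order 24: 1.
Total: 1 + 3 + 1 + 3 + 3 + 1 + 3 + 1 = 16.

16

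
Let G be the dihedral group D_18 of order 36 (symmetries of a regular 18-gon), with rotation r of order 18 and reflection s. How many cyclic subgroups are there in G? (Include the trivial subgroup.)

A cyclic subgroup of order d is generated by each of its φ(d) elements of order d, so the cyclic subgroups of order d number (#elements of order d)/φ(d).
Cyclic subgroups by order — order 1: 1; order 2: 19; order 3: 1; order 6: 1; order 9: 1; order 18: 1.
Total: 24.

24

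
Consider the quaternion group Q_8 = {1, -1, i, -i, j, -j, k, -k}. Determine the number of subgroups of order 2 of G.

|G| = 8 and 2 | 8, so subgroups of order 2 are possible by Lagrange.
The subgroups of order 2 are: {1, -1}.
So G has 1 subgroup of order 2.

1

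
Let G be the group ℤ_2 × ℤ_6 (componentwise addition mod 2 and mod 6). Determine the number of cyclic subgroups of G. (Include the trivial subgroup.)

8

Group the elements of G by the cyclic subgroup they generate; each cyclic subgroup of order d accounts for φ(d) elements.
Cyclic subgroups by order — order 1: 1; order 2: 3; order 3: 1; order 6: 3.
Total: 8.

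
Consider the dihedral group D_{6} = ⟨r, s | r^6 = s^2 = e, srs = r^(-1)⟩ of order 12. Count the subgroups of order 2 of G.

7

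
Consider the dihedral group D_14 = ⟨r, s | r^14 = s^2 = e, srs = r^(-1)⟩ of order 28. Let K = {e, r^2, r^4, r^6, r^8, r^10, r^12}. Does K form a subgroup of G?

Yes

|K| = 7 divides |G| = 28, consistent with Lagrange.
K contains the identity, every element's inverse is in K, and K is closed under ·: it is a subgroup.
In fact K = ⟨r^4⟩.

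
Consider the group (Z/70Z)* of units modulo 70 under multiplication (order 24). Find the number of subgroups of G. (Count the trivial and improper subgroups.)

16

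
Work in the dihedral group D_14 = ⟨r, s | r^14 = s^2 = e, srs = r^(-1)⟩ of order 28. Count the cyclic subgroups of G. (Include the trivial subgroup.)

18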